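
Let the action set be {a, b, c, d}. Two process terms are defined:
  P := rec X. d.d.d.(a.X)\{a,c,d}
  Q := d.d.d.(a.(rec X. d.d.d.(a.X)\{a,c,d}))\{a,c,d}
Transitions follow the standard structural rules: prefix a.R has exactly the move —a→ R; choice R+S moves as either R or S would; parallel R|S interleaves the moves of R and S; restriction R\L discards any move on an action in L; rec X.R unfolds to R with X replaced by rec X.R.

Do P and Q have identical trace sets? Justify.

traces(P) = traces(Q)

LTS(P): 4 reachable states
  u0 = rec X. d.d.d.(a.X)\{a,c,d} → —d→ u1
  u1 = d.d.(a.(rec X. d.d.d.(a.X)\{a,c,d}))\{a,c,d} → —d→ u2
  u2 = d.(a.(rec X. d.d.d.(a.X)\{a,c,d}))\{a,c,d} → —d→ u3
  u3 = (a.(rec X. d.d.d.(a.X)\{a,c,d}))\{a,c,d} → (no moves)
LTS(Q): 4 reachable states
  v0 = d.d.d.(a.(rec X. d.d.d.(a.X)\{a,c,d}))\{a,c,d} → —d→ v1
  v1 = d.d.(a.(rec X. d.d.d.(a.X)\{a,c,d}))\{a,c,d} → —d→ v2
  v2 = d.(a.(rec X. d.d.d.(a.X)\{a,c,d}))\{a,c,d} → —d→ v3
  v3 = (a.(rec X. d.d.d.(a.X)\{a,c,d}))\{a,c,d} → (no moves)
Partition-refinement fixed point:
  B0 = {u0, v0}
  B1 = {u1, v1}
  B2 = {u2, v2}
  B3 = {u3, v3}
u0 ∈ B0, v0 ∈ B0 → same block
Bisimilar ⇒ trace-equivalent.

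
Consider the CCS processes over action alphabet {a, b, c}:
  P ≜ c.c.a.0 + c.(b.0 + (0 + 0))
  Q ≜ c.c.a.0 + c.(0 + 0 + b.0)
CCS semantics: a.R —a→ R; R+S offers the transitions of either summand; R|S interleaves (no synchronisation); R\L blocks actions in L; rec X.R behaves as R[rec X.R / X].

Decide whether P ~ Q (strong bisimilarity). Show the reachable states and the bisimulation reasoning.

P ~ Q

LTS(P): 5 reachable states
  m0 = c.c.a.0 + c.(b.0 + (0 + 0)) has moves -c-> m1, -c-> m2
  m1 = b.0 + (0 + 0) has moves -b-> m3
  m2 = c.a.0 has moves -c-> m4
  m3 = 0 has moves (no moves)
  m4 = a.0 has moves -a-> m3
LTS(Q): 5 reachable states
  n0 = c.c.a.0 + c.(0 + 0 + b.0) has moves -c-> n1, -c-> n2
  n1 = 0 + 0 + b.0 has moves -b-> n3
  n2 = c.a.0 has moves -c-> n4
  n3 = 0 has moves (no moves)
  n4 = a.0 has moves -a-> n3
Coarsest stable partition (strong bisimilarity classes):
  B0 = {m0, n0}
  B1 = {m2, n2}
  B2 = {m4, n4}
  B3 = {m3, n3}
  B4 = {m1, n1}
m0 ∈ B0, n0 ∈ B0 → same block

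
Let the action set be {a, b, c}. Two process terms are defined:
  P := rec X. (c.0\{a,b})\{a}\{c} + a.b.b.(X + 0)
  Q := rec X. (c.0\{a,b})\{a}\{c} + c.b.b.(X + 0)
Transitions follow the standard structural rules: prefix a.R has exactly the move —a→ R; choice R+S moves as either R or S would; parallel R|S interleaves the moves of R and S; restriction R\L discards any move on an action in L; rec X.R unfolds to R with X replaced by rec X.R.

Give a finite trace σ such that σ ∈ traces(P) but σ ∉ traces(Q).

LTS(P): 4 reachable states
  s0 = rec X. (c.0\{a,b})\{a}\{c} + a.b.b.(X + 0) has moves ··a··> s1
  s1 = b.b.((rec X. (c.0\{a,b})\{a}\{c} + a.b.b.(X + 0)) + 0) has moves ··b··> s2
  s2 = b.((rec X. (c.0\{a,b})\{a}\{c} + a.b.b.(X + 0)) + 0) has moves ··b··> s3
  s3 = (rec X. (c.0\{a,b})\{a}\{c} + a.b.b.(X + 0)) + 0 has moves ··a··> s1
LTS(Q): 4 reachable states
  t0 = rec X. (c.0\{a,b})\{a}\{c} + c.b.b.(X + 0) has moves ··c··> t1
  t1 = b.b.((rec X. (c.0\{a,b})\{a}\{c} + c.b.b.(X + 0)) + 0) has moves ··b··> t2
  t2 = b.((rec X. (c.0\{a,b})\{a}\{c} + c.b.b.(X + 0)) + 0) has moves ··b··> t3
  t3 = (rec X. (c.0\{a,b})\{a}\{c} + c.b.b.(X + 0)) + 0 has moves ··c··> t1
Run σ = ⟨a⟩ on P: start {s0}
  step 1 (a): {s1}
  ✓ P
Run σ = ⟨a⟩ on Q: start {t0}
  step 1 (a): ∅ (Q stuck)

a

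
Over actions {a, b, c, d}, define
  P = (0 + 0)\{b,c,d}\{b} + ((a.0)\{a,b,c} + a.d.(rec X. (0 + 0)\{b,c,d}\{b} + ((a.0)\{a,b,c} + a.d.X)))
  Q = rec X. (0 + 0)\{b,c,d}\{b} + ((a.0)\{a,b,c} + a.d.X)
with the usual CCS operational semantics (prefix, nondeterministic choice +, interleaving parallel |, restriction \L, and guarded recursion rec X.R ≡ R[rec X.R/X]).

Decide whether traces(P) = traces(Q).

Reachable graph of P (3 states):
  m0 = (0 + 0)\{b,c,d}\{b} + ((a.0)\{a,b,c} + a.d.(rec X. (0 + 0)\{b,c,d}\{b} + ((a.0)\{a,b,c} + a.d.X))) :: ··a··> m1
  m1 = d.(rec X. (0 + 0)\{b,c,d}\{b} + ((a.0)\{a,b,c} + a.d.X)) :: ··d··> m2
  m2 = rec X. (0 + 0)\{b,c,d}\{b} + ((a.0)\{a,b,c} + a.d.X) :: ··a··> m1
Reachable graph of Q (2 states):
  n0 = rec X. (0 + 0)\{b,c,d}\{b} + ((a.0)\{a,b,c} + a.d.X) :: ··a··> n1
  n1 = d.(rec X. (0 + 0)\{b,c,d}\{b} + ((a.0)\{a,b,c} + a.d.X)) :: ··d··> n0
Partition-refinement fixed point:
  B0 = {m0, m2, n0}
  B1 = {m1, n1}
m0 ∈ B0, n0 ∈ B0 → same block
Bisimilar ⇒ trace-equivalent.

traces(P) = traces(Q)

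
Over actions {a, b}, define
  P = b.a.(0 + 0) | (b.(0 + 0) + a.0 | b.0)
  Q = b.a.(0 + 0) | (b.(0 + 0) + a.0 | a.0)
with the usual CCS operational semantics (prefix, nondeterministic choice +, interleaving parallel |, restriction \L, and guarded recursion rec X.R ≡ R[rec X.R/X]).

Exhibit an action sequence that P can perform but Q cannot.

Reachable graph of P (15 states):
  u0 = b.a.(0 + 0) | (b.(0 + 0) + a.0 | b.0) → --a--▸ u1, --b--▸ u2, --b--▸ u3, --b--▸ u4
  u1 = b.a.(0 + 0) | (0 | b.0) → --b--▸ u5, --b--▸ u6
  u2 = a.(0 + 0) | (b.(0 + 0) + a.0 | b.0) → --a--▸ u5, --a--▸ u7, --b--▸ u8, --b--▸ u9
  u3 = b.a.(0 + 0) | (0 + 0) → --b--▸ u8
  u4 = b.a.(0 + 0) | (a.0 | 0) → --a--▸ u6, --b--▸ u9
  u5 = a.(0 + 0) | (0 | b.0) → --a--▸ u10, --b--▸ u11
  u6 = b.a.(0 + 0) | (0 | 0) → --b--▸ u11
  u7 = (0 + 0) | (b.(0 + 0) + a.0 | b.0) → --a--▸ u10, --b--▸ u12, --b--▸ u13
  u8 = a.(0 + 0) | (0 + 0) → --a--▸ u12
  u9 = a.(0 + 0) | (a.0 | 0) → --a--▸ u11, --a--▸ u13
  u10 = (0 + 0) | (0 | b.0) → --b--▸ u14
  u11 = a.(0 + 0) | (0 | 0) → --a--▸ u14
  u12 = (0 + 0) | (0 + 0) → (no moves)
  u13 = (0 + 0) | (a.0 | 0) → --a--▸ u14
  u14 = (0 + 0) | (0 | 0) → (no moves)
Reachable graph of Q (15 states):
  v0 = b.a.(0 + 0) | (b.(0 + 0) + a.0 | a.0) → --a--▸ v1, --a--▸ v2, --b--▸ v3, --b--▸ v4
  v1 = b.a.(0 + 0) | (0 | a.0) → --a--▸ v5, --b--▸ v6
  v2 = b.a.(0 + 0) | (a.0 | 0) → --a--▸ v5, --b--▸ v7
  v3 = a.(0 + 0) | (b.(0 + 0) + a.0 | a.0) → --a--▸ v6, --a--▸ v7, --a--▸ v8, --b--▸ v9
  v4 = b.a.(0 + 0) | (0 + 0) → --b--▸ v9
  v5 = b.a.(0 + 0) | (0 | 0) → --b--▸ v10
  v6 = a.(0 + 0) | (0 | a.0) → --a--▸ v10, --a--▸ v11
  v7 = a.(0 + 0) | (a.0 | 0) → --a--▸ v10, --a--▸ v12
  v8 = (0 + 0) | (b.(0 + 0) + a.0 | a.0) → --a--▸ v11, --a--▸ v12, --b--▸ v13
  v9 = a.(0 + 0) | (0 + 0) → --a--▸ v13
  v10 = a.(0 + 0) | (0 | 0) → --a--▸ v14
  v11 = (0 + 0) | (0 | a.0) → --a--▸ v14
  v12 = (0 + 0) | (a.0 | 0) → --a--▸ v14
  v13 = (0 + 0) | (0 + 0) → (no moves)
  v14 = (0 + 0) | (0 | 0) → (no moves)
Executing abb from P (initial set {u0}):
  after a @ step 1: {u1}
  after b @ step 2: {u5, u6}
  after b @ step 3: {u11}
  — P admits the full trace.
Executing abb from Q (initial set {v0}):
  after a @ step 1: {v1, v2}
  after b @ step 2: {v6, v7}
  after b @ step 3: ∅  — Q cannot continue

abb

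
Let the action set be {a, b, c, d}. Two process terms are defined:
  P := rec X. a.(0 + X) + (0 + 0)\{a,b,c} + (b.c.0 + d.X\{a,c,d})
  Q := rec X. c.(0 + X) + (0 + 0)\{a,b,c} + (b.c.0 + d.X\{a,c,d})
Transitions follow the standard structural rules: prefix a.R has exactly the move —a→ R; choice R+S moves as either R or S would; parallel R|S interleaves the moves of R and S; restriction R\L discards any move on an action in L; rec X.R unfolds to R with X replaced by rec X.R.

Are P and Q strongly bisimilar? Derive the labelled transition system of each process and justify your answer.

Reachable graph of P (6 states):
  m0 = rec X. a.(0 + X) + (0 + 0)\{a,b,c} + (b.c.0 + d.X\{a,c,d}) :: --a--▸ m1, --b--▸ m2, --d--▸ m3
  m1 = 0 + (rec X. a.(0 + X) + (0 + 0)\{a,b,c} + (b.c.0 + d.X\{a,c,d})) :: --a--▸ m1, --b--▸ m2, --d--▸ m3
  m2 = c.0 :: --c--▸ m4
  m3 = (rec X. a.(0 + X) + (0 + 0)\{a,b,c} + (b.c.0 + d.X\{a,c,d}))\{a,c,d} :: --b--▸ m5
  m4 = 0 :: (no moves)
  m5 = (c.0)\{a,c,d} :: (no moves)
Reachable graph of Q (6 states):
  n0 = rec X. c.(0 + X) + (0 + 0)\{a,b,c} + (b.c.0 + d.X\{a,c,d}) :: --b--▸ n1, --c--▸ n2, --d--▸ n3
  n1 = c.0 :: --c--▸ n4
  n2 = 0 + (rec X. c.(0 + X) + (0 + 0)\{a,b,c} + (b.c.0 + d.X\{a,c,d})) :: --b--▸ n1, --c--▸ n2, --d--▸ n3
  n3 = (rec X. c.(0 + X) + (0 + 0)\{a,b,c} + (b.c.0 + d.X\{a,c,d}))\{a,c,d} :: --b--▸ n5
  n4 = 0 :: (no moves)
  n5 = (c.0)\{a,c,d} :: (no moves)
Coarsest stable partition (strong bisimilarity classes):
  B0 = {m0, m1}
  B1 = {m2, n1}
  B2 = {m4, m5, n4, n5}
  B3 = {m3, n3}
  B4 = {n0, n2}
m0 ∈ B0, n0 ∈ B4 → different blocks

P ≁ Q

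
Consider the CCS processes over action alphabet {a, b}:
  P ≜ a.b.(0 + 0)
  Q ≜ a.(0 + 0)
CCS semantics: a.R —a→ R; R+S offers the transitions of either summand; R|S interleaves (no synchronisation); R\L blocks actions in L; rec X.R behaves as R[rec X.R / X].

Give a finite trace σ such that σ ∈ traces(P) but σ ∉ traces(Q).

LTS(P): 3 reachable states
  s0 = a.b.(0 + 0) → =a=> s1
  s1 = b.(0 + 0) → =b=> s2
  s2 = 0 + 0 → ∅
LTS(Q): 2 reachable states
  t0 = a.(0 + 0) → =a=> t1
  t1 = 0 + 0 → ∅
Run σ = ⟨ab⟩ on P: start {s0}
  after a @ step 1: {s1}
  after b @ step 2: {s2}
  P completes σ.
Run σ = ⟨ab⟩ on Q: start {t0}
  after a @ step 1: {t1}
  after b @ step 2: ∅ (Q stuck)

ab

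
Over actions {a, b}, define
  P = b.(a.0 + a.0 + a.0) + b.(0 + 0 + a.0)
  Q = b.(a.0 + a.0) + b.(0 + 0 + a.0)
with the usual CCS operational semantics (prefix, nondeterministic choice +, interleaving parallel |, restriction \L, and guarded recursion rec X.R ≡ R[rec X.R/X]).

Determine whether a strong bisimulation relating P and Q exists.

P's transition system — 4 states:
  s0 = b.(a.0 + a.0 + a.0) + b.(0 + 0 + a.0) → --b--▸ s1, --b--▸ s2
  s1 = 0 + 0 + a.0 → --a--▸ s3
  s2 = a.0 + a.0 + a.0 → --a--▸ s3
  s3 = 0 → ∅
Q's transition system — 4 states:
  t0 = b.(a.0 + a.0) + b.(0 + 0 + a.0) → --b--▸ t1, --b--▸ t2
  t1 = 0 + 0 + a.0 → --a--▸ t3
  t2 = a.0 + a.0 → --a--▸ t3
  t3 = 0 → ∅
Partition-refinement fixed point:
  B0 = {s0, t0}
  B1 = {s1, s2, t1, t2}
  B2 = {s3, t3}
s0 ∈ B0, t0 ∈ B0 → same block

P ~ Q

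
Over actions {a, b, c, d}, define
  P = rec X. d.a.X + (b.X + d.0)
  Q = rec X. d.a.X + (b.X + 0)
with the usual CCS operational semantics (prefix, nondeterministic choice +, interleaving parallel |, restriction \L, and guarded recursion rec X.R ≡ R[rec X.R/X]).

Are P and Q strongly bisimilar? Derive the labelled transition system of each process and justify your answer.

not bisimilar

LTS(P): 3 reachable states
  m0 = rec X. d.a.X + (b.X + d.0) | -b-> m0, -d-> m1, -d-> m2
  m1 = 0 | ∅
  m2 = a.(rec X. d.a.X + (b.X + d.0)) | -a-> m0
LTS(Q): 2 reachable states
  n0 = rec X. d.a.X + (b.X + 0) | -b-> n0, -d-> n1
  n1 = a.(rec X. d.a.X + (b.X + 0)) | -a-> n0
Partition-refinement fixed point:
  B0 = {m0}
  B1 = {m2}
  B2 = {m1}
  B3 = {n0}
  B4 = {n1}
m0 ∈ B0, n0 ∈ B3 → different blocks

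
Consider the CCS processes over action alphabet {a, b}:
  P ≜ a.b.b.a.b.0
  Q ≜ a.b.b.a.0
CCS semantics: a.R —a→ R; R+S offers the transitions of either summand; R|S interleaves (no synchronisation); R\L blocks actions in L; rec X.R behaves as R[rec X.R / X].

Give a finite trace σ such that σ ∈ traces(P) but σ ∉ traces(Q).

abbab

LTS(P): 6 reachable states
  p0 = a.b.b.a.b.0 → —a→ p1
  p1 = b.b.a.b.0 → —b→ p2
  p2 = b.a.b.0 → —b→ p3
  p3 = a.b.0 → —a→ p4
  p4 = b.0 → —b→ p5
  p5 = 0 → deadlocked
LTS(Q): 5 reachable states
  q0 = a.b.b.a.0 → —a→ q1
  q1 = b.b.a.0 → —b→ q2
  q2 = b.a.0 → —b→ q3
  q3 = a.0 → —a→ q4
  q4 = 0 → deadlocked
Trace ⟨abbab⟩ through P, begin at {p0}:
  step 1 (a): {p1}
  step 2 (b): {p2}
  step 3 (b): {p3}
  step 4 (a): {p4}
  step 5 (b): {p5}
  P completes σ.
Trace ⟨abbab⟩ through Q, begin at {q0}:
  step 1 (a): {q1}
  step 2 (b): {q2}
  step 3 (b): {q3}
  step 4 (a): {q4}
  step 5 (b): ∅  — Q cannot continue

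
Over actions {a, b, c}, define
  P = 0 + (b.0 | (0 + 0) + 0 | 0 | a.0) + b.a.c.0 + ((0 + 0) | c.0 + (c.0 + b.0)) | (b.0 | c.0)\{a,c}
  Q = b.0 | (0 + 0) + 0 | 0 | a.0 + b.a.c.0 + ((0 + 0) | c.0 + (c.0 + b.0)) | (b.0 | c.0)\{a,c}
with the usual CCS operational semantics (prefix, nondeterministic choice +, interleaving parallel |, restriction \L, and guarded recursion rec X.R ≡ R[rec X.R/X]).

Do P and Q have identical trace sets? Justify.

traces(P) = traces(Q)

P's transition system — 11 states:
  m0 = 0 + (b.0 | (0 + 0) + 0 | 0 | a.0) + b.a.c.0 + ((0 + 0) | c.0 + (c.0 + b.0)) | (b.0 | c.0)\{a,c} ⊢ --a--▸ m1, --b--▸ m2, --b--▸ m3, --b--▸ m4, --b--▸ m5, --c--▸ m4, --c--▸ m6
  m1 = 0 | 0 | 0 ⊢ ·
  m2 = ((0 + 0) | c.0 + (c.0 + b.0)) | (0 | c.0)\{a,c} ⊢ --b--▸ m7, --c--▸ m7, --c--▸ m8
  m3 = 0 | (0 + 0) ⊢ ·
  m4 = 0 | (b.0 | c.0)\{a,c} ⊢ --b--▸ m7
  m5 = a.c.0 ⊢ --a--▸ m9
  m6 = (0 + 0) | 0 | (b.0 | c.0)\{a,c} ⊢ --b--▸ m8
  m7 = 0 | (0 | c.0)\{a,c} ⊢ ·
  m8 = (0 + 0) | 0 | (0 | c.0)\{a,c} ⊢ ·
  m9 = c.0 ⊢ --c--▸ m10
  m10 = 0 ⊢ ·
Q's transition system — 11 states:
  n0 = b.0 | (0 + 0) + 0 | 0 | a.0 + b.a.c.0 + ((0 + 0) | c.0 + (c.0 + b.0)) | (b.0 | c.0)\{a,c} ⊢ --a--▸ n1, --b--▸ n2, --b--▸ n3, --b--▸ n4, --b--▸ n5, --c--▸ n4, --c--▸ n6
  n1 = 0 | 0 | 0 ⊢ ·
  n2 = ((0 + 0) | c.0 + (c.0 + b.0)) | (0 | c.0)\{a,c} ⊢ --b--▸ n7, --c--▸ n7, --c--▸ n8
  n3 = 0 | (0 + 0) ⊢ ·
  n4 = 0 | (b.0 | c.0)\{a,c} ⊢ --b--▸ n7
  n5 = a.c.0 ⊢ --a--▸ n9
  n6 = (0 + 0) | 0 | (b.0 | c.0)\{a,c} ⊢ --b--▸ n8
  n7 = 0 | (0 | c.0)\{a,c} ⊢ ·
  n8 = (0 + 0) | 0 | (0 | c.0)\{a,c} ⊢ ·
  n9 = c.0 ⊢ --c--▸ n10
  n10 = 0 ⊢ ·
Bisimilarity quotient blocks:
  B0 = {m0, n0}
  B1 = {m4, m6, n4, n6}
  B2 = {m1, m10, m3, m7, m8, n1, n10, n3, n7, n8}
  B3 = {m5, n5}
  B4 = {m9, n9}
  B5 = {m2, n2}
m0 ∈ B0, n0 ∈ B0 → same block
Bisimilar ⇒ trace-equivalent.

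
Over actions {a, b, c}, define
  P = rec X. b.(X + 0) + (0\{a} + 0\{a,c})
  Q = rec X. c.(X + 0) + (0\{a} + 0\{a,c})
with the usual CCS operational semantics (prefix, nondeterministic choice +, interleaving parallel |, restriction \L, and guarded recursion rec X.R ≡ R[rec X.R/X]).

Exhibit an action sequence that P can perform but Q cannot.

b

P's transition system — 2 states:
  p0 = rec X. b.(X + 0) + (0\{a} + 0\{a,c}) | =b=> p1
  p1 = (rec X. b.(X + 0) + (0\{a} + 0\{a,c})) + 0 | =b=> p1
Q's transition system — 2 states:
  q0 = rec X. c.(X + 0) + (0\{a} + 0\{a,c}) | =c=> q1
  q1 = (rec X. c.(X + 0) + (0\{a} + 0\{a,c})) + 0 | =c=> q1
Executing b from P (initial set {p0}):
  step 1 (b): {p1}
  ✓ P
Executing b from Q (initial set {q0}):
  step 1 (b): ∅  — Q cannot continue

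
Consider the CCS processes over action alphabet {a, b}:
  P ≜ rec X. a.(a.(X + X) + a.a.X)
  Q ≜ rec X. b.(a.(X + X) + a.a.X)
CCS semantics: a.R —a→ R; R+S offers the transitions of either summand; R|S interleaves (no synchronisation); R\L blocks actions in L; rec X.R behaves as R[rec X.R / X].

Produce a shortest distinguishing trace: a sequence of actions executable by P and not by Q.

a

P's transition system — 4 states:
  u0 = rec X. a.(a.(X + X) + a.a.X) ⊢ --a--▸ u1
  u1 = a.((rec X. a.(a.(X + X) + a.a.X)) + (rec X. a.(a.(X + X) + a.a.X))) + a.a.(rec X. a.(a.(X + X) + a.a.X)) ⊢ --a--▸ u2, --a--▸ u3
  u2 = (rec X. a.(a.(X + X) + a.a.X)) + (rec X. a.(a.(X + X) + a.a.X)) ⊢ --a--▸ u1
  u3 = a.(rec X. a.(a.(X + X) + a.a.X)) ⊢ --a--▸ u0
Q's transition system — 4 states:
  v0 = rec X. b.(a.(X + X) + a.a.X) ⊢ --b--▸ v1
  v1 = a.((rec X. b.(a.(X + X) + a.a.X)) + (rec X. b.(a.(X + X) + a.a.X))) + a.a.(rec X. b.(a.(X + X) + a.a.X)) ⊢ --a--▸ v2, --a--▸ v3
  v2 = (rec X. b.(a.(X + X) + a.a.X)) + (rec X. b.(a.(X + X) + a.a.X)) ⊢ --b--▸ v1
  v3 = a.(rec X. b.(a.(X + X) + a.a.X)) ⊢ --a--▸ v0
Executing a from P (initial set {u0}):
  step 1 (a): {u1}
  P completes σ.
Executing a from Q (initial set {v0}):
  step 1 (a): no successor for Q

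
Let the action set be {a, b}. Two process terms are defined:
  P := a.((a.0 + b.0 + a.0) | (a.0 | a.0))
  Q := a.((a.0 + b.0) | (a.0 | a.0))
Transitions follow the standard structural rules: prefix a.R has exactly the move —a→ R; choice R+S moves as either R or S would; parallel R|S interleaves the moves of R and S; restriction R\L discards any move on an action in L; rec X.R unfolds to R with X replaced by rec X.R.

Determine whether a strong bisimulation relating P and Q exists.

YES

LTS(P): 9 reachable states
  u0 = a.((a.0 + b.0 + a.0) | (a.0 | a.0)) ⊢ ··a··> u1
  u1 = (a.0 + b.0 + a.0) | (a.0 | a.0) ⊢ ··a··> u2, ··a··> u3, ··a··> u4, ··b··> u4
  u2 = (a.0 + b.0 + a.0) | (0 | a.0) ⊢ ··a··> u5, ··a··> u6, ··b··> u6
  u3 = (a.0 + b.0 + a.0) | (a.0 | 0) ⊢ ··a··> u5, ··a··> u7, ··b··> u7
  u4 = 0 | (a.0 | a.0) ⊢ ··a··> u6, ··a··> u7
  u5 = (a.0 + b.0 + a.0) | (0 | 0) ⊢ ··a··> u8, ··b··> u8
  u6 = 0 | (0 | a.0) ⊢ ··a··> u8
  u7 = 0 | (a.0 | 0) ⊢ ··a··> u8
  u8 = 0 | (0 | 0) ⊢ stopped
LTS(Q): 9 reachable states
  v0 = a.((a.0 + b.0) | (a.0 | a.0)) ⊢ ··a··> v1
  v1 = (a.0 + b.0) | (a.0 | a.0) ⊢ ··a··> v2, ··a··> v3, ··a··> v4, ··b··> v4
  v2 = (a.0 + b.0) | (0 | a.0) ⊢ ··a··> v5, ··a··> v6, ··b··> v6
  v3 = (a.0 + b.0) | (a.0 | 0) ⊢ ··a··> v5, ··a··> v7, ··b··> v7
  v4 = 0 | (a.0 | a.0) ⊢ ··a··> v6, ··a··> v7
  v5 = (a.0 + b.0) | (0 | 0) ⊢ ··a··> v8, ··b··> v8
  v6 = 0 | (0 | a.0) ⊢ ··a··> v8
  v7 = 0 | (a.0 | 0) ⊢ ··a··> v8
  v8 = 0 | (0 | 0) ⊢ stopped
Bisimilarity quotient blocks:
  B0 = {u0, v0}
  B1 = {u1, v1}
  B2 = {u4, v4}
  B3 = {u6, u7, v6, v7}
  B4 = {u8, v8}
  B5 = {u2, u3, v2, v3}
  B6 = {u5, v5}
u0 ∈ B0, v0 ∈ B0 → same block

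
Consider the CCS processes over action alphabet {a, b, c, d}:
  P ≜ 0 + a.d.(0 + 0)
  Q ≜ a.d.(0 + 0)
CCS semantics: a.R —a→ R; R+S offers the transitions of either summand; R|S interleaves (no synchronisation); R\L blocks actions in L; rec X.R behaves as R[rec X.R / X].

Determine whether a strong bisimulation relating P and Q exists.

P ~ Q

P's transition system — 3 states:
  u0 = 0 + a.d.(0 + 0) has moves ··a··> u1
  u1 = d.(0 + 0) has moves ··d··> u2
  u2 = 0 + 0 has moves ∅
Q's transition system — 3 states:
  v0 = a.d.(0 + 0) has moves ··a··> v1
  v1 = d.(0 + 0) has moves ··d··> v2
  v2 = 0 + 0 has moves ∅
Partition-refinement fixed point:
  B0 = {u0, v0}
  B1 = {u1, v1}
  B2 = {u2, v2}
u0 ∈ B0, v0 ∈ B0 → same block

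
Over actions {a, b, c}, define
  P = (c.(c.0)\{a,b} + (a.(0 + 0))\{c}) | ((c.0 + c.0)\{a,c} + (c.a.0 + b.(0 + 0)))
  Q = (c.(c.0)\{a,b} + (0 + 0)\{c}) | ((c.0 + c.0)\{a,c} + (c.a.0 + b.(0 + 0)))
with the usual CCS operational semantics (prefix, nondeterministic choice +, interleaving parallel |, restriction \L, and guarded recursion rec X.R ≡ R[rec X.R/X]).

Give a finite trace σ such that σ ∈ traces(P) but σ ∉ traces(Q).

P's transition system — 16 states:
  m0 = (c.(c.0)\{a,b} + (a.(0 + 0))\{c}) | ((c.0 + c.0)\{a,c} + (c.a.0 + b.(0 + 0))) :: -a-> m1, -b-> m2, -c-> m3, -c-> m4
  m1 = (0 + 0)\{c} | ((c.0 + c.0)\{a,c} + (c.a.0 + b.(0 + 0))) :: -b-> m5, -c-> m6
  m2 = (c.(c.0)\{a,b} + (a.(0 + 0))\{c}) | (0 + 0) :: -a-> m5, -c-> m7
  m3 = (c.(c.0)\{a,b} + (a.(0 + 0))\{c}) | a.0 :: -a-> m6, -a-> m8, -c-> m9
  m4 = (c.0)\{a,b} | ((c.0 + c.0)\{a,c} + (c.a.0 + b.(0 + 0))) :: -b-> m7, -c-> m10, -c-> m9
  m5 = (0 + 0)\{c} | (0 + 0) :: ·
  m6 = (0 + 0)\{c} | a.0 :: -a-> m11
  m7 = (c.0)\{a,b} | (0 + 0) :: -c-> m12
  m8 = (c.(c.0)\{a,b} + (a.(0 + 0))\{c}) | 0 :: -a-> m11, -c-> m13
  m9 = (c.0)\{a,b} | a.0 :: -a-> m13, -c-> m14
  m10 = 0\{a,b} | ((c.0 + c.0)\{a,c} + (c.a.0 + b.(0 + 0))) :: -b-> m12, -c-> m14
  m11 = (0 + 0)\{c} | 0 :: ·
  m12 = 0\{a,b} | (0 + 0) :: ·
  m13 = (c.0)\{a,b} | 0 :: -c-> m15
  m14 = 0\{a,b} | a.0 :: -a-> m15
  m15 = 0\{a,b} | 0 :: ·
Q's transition system — 12 states:
  n0 = (c.(c.0)\{a,b} + (0 + 0)\{c}) | ((c.0 + c.0)\{a,c} + (c.a.0 + b.(0 + 0))) :: -b-> n1, -c-> n2, -c-> n3
  n1 = (c.(c.0)\{a,b} + (0 + 0)\{c}) | (0 + 0) :: -c-> n4
  n2 = (c.(c.0)\{a,b} + (0 + 0)\{c}) | a.0 :: -a-> n5, -c-> n6
  n3 = (c.0)\{a,b} | ((c.0 + c.0)\{a,c} + (c.a.0 + b.(0 + 0))) :: -b-> n4, -c-> n6, -c-> n7
  n4 = (c.0)\{a,b} | (0 + 0) :: -c-> n8
  n5 = (c.(c.0)\{a,b} + (0 + 0)\{c}) | 0 :: -c-> n9
  n6 = (c.0)\{a,b} | a.0 :: -a-> n9, -c-> n10
  n7 = 0\{a,b} | ((c.0 + c.0)\{a,c} + (c.a.0 + b.(0 + 0))) :: -b-> n8, -c-> n10
  n8 = 0\{a,b} | (0 + 0) :: ·
  n9 = (c.0)\{a,b} | 0 :: -c-> n11
  n10 = 0\{a,b} | a.0 :: -a-> n11
  n11 = 0\{a,b} | 0 :: ·
Trace ⟨a⟩ through P, begin at {m0}:
  step 1 (a): {m1}
  ✓ P
Trace ⟨a⟩ through Q, begin at {n0}:
  step 1 (a): ∅  — Q cannot continue

a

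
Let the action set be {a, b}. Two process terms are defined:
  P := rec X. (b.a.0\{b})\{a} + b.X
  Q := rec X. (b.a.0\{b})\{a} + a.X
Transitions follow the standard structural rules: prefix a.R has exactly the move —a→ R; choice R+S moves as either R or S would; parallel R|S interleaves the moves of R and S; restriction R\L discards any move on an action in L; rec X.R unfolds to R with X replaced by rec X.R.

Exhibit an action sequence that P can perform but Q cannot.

Reachable graph of P (2 states):
  s0 = rec X. (b.a.0\{b})\{a} + b.X :: --b--▸ s0, --b--▸ s1
  s1 = (a.0\{b})\{a} :: stopped
Reachable graph of Q (2 states):
  t0 = rec X. (b.a.0\{b})\{a} + a.X :: --a--▸ t0, --b--▸ t1
  t1 = (a.0\{b})\{a} :: stopped
Executing bb from P (initial set {s0}):
  after b @ step 1: {s0, s1}
  after b @ step 2: {s0, s1}
  P completes σ.
Executing bb from Q (initial set {t0}):
  after b @ step 1: {t1}
  after b @ step 2: ∅  — Q cannot continue

bb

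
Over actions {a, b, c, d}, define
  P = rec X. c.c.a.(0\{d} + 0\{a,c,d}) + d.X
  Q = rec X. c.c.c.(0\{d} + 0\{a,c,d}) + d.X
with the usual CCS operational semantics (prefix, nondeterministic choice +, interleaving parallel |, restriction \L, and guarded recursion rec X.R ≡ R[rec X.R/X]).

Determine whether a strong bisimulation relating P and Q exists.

P ≁ Q

LTS(P): 4 reachable states
  s0 = rec X. c.c.a.(0\{d} + 0\{a,c,d}) + d.X has moves =c=> s1, =d=> s0
  s1 = c.a.(0\{d} + 0\{a,c,d}) has moves =c=> s2
  s2 = a.(0\{d} + 0\{a,c,d}) has moves =a=> s3
  s3 = 0\{d} + 0\{a,c,d} has moves ∅
LTS(Q): 4 reachable states
  t0 = rec X. c.c.c.(0\{d} + 0\{a,c,d}) + d.X has moves =c=> t1, =d=> t0
  t1 = c.c.(0\{d} + 0\{a,c,d}) has moves =c=> t2
  t2 = c.(0\{d} + 0\{a,c,d}) has moves =c=> t3
  t3 = 0\{d} + 0\{a,c,d} has moves ∅
Partition-refinement fixed point:
  B0 = {s0}
  B1 = {s1}
  B2 = {s2}
  B3 = {s3, t3}
  B4 = {t0}
  B5 = {t1}
  B6 = {t2}
s0 ∈ B0, t0 ∈ B4 → different blocks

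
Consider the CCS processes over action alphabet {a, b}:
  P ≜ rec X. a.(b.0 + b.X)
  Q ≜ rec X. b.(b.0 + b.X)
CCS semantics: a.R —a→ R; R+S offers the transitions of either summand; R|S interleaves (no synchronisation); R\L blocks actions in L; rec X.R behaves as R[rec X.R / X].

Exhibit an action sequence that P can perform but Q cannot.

a

LTS(P): 3 reachable states
  s0 = rec X. a.(b.0 + b.X) has moves —a→ s1
  s1 = b.0 + b.(rec X. a.(b.0 + b.X)) has moves —b→ s0, —b→ s2
  s2 = 0 has moves deadlocked
LTS(Q): 3 reachable states
  t0 = rec X. b.(b.0 + b.X) has moves —b→ t1
  t1 = b.0 + b.(rec X. b.(b.0 + b.X)) has moves —b→ t0, —b→ t2
  t2 = 0 has moves deadlocked
Executing a from P (initial set {s0}):
  [1] a ⇒ {s1}
  P completes σ.
Executing a from Q (initial set {t0}):
  [1] a ⇒ no successor for Q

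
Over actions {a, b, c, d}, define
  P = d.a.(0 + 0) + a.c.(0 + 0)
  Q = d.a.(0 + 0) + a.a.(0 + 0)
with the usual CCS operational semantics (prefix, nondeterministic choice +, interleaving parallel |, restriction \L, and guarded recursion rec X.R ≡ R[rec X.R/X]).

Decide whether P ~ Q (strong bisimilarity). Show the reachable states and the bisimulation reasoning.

NO

Reachable graph of P (4 states):
  s0 = d.a.(0 + 0) + a.c.(0 + 0) → --a--▸ s1, --d--▸ s2
  s1 = c.(0 + 0) → --c--▸ s3
  s2 = a.(0 + 0) → --a--▸ s3
  s3 = 0 + 0 → stopped
Reachable graph of Q (3 states):
  t0 = d.a.(0 + 0) + a.a.(0 + 0) → --a--▸ t1, --d--▸ t1
  t1 = a.(0 + 0) → --a--▸ t2
  t2 = 0 + 0 → stopped
Bisimilarity quotient blocks:
  B0 = {s0}
  B1 = {s1}
  B2 = {s3, t2}
  B3 = {s2, t1}
  B4 = {t0}
s0 ∈ B0, t0 ∈ B4 → different blocks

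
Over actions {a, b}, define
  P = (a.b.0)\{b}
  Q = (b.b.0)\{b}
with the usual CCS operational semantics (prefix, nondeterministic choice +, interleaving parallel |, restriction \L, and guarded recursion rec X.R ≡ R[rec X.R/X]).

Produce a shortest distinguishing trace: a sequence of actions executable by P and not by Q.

a

Reachable graph of P (2 states):
  p0 = (a.b.0)\{b} ⊢ —a→ p1
  p1 = (b.0)\{b} ⊢ stopped
Reachable graph of Q (1 states):
  q0 = (b.b.0)\{b} ⊢ stopped
Executing a from P (initial set {p0}):
  after a @ step 1: {p1}
  P completes σ.
Executing a from Q (initial set {q0}):
  after a @ step 1: ∅ (Q stuck)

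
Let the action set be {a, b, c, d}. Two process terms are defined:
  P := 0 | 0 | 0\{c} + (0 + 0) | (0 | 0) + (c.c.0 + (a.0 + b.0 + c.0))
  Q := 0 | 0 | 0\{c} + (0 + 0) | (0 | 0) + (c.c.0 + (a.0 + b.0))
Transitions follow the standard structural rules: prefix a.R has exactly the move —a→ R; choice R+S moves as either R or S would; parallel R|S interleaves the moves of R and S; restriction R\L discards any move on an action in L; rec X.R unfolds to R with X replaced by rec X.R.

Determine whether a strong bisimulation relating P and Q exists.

P ≁ Q

P's transition system — 3 states:
  m0 = 0 | 0 | 0\{c} + (0 + 0) | (0 | 0) + (c.c.0 + (a.0 + b.0 + c.0)) ⊢ ··a··> m1, ··b··> m1, ··c··> m1, ··c··> m2
  m1 = 0 ⊢ stopped
  m2 = c.0 ⊢ ··c··> m1
Q's transition system — 3 states:
  n0 = 0 | 0 | 0\{c} + (0 + 0) | (0 | 0) + (c.c.0 + (a.0 + b.0)) ⊢ ··a··> n1, ··b··> n1, ··c··> n2
  n1 = 0 ⊢ stopped
  n2 = c.0 ⊢ ··c··> n1
Bisimilarity quotient blocks:
  B0 = {m0}
  B1 = {m1, n1}
  B2 = {m2, n2}
  B3 = {n0}
m0 ∈ B0, n0 ∈ B3 → different blocks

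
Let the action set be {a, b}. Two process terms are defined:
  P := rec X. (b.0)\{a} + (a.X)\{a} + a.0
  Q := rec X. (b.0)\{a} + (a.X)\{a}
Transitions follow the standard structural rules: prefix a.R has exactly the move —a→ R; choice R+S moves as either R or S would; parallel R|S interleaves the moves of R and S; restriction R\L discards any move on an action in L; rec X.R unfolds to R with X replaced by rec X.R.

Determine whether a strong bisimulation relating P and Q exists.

NO

Reachable graph of P (3 states):
  u0 = rec X. (b.0)\{a} + (a.X)\{a} + a.0 → =a=> u1, =b=> u2
  u1 = 0 → (no moves)
  u2 = 0\{a} → (no moves)
Reachable graph of Q (2 states):
  v0 = rec X. (b.0)\{a} + (a.X)\{a} → =b=> v1
  v1 = 0\{a} → (no moves)
Bisimilarity quotient blocks:
  B0 = {u0}
  B1 = {u1, u2, v1}
  B2 = {v0}
u0 ∈ B0, v0 ∈ B2 → different blocks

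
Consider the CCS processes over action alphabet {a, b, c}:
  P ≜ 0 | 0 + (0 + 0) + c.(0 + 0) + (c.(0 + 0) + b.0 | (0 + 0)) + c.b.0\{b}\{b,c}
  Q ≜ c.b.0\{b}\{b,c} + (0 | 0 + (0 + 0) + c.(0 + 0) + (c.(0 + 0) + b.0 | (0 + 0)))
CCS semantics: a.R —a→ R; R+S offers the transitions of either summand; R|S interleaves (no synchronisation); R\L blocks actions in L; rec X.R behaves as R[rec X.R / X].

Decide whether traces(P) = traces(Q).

YES

Reachable graph of P (5 states):
  s0 = 0 | 0 + (0 + 0) + c.(0 + 0) + (c.(0 + 0) + b.0 | (0 + 0)) + c.b.0\{b}\{b,c} :: —b→ s1, —c→ s2, —c→ s3
  s1 = 0 | (0 + 0) :: ∅
  s2 = 0 + 0 :: ∅
  s3 = b.0\{b}\{b,c} :: —b→ s4
  s4 = 0\{b}\{b,c} :: ∅
Reachable graph of Q (5 states):
  t0 = c.b.0\{b}\{b,c} + (0 | 0 + (0 + 0) + c.(0 + 0) + (c.(0 + 0) + b.0 | (0 + 0))) :: —b→ t1, —c→ t2, —c→ t3
  t1 = 0 | (0 + 0) :: ∅
  t2 = 0 + 0 :: ∅
  t3 = b.0\{b}\{b,c} :: —b→ t4
  t4 = 0\{b}\{b,c} :: ∅
Coarsest stable partition (strong bisimilarity classes):
  B0 = {s0, t0}
  B1 = {s1, s2, s4, t1, t2, t4}
  B2 = {s3, t3}
s0 ∈ B0, t0 ∈ B0 → same block
Bisimilar ⇒ trace-equivalent.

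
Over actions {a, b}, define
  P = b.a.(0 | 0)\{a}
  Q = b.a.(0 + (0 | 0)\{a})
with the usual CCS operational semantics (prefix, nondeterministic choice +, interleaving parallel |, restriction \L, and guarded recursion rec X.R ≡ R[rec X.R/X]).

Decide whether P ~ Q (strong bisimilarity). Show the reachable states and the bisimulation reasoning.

YES

Reachable graph of P (3 states):
  m0 = b.a.(0 | 0)\{a} has moves =b=> m1
  m1 = a.(0 | 0)\{a} has moves =a=> m2
  m2 = (0 | 0)\{a} has moves ·
Reachable graph of Q (3 states):
  n0 = b.a.(0 + (0 | 0)\{a}) has moves =b=> n1
  n1 = a.(0 + (0 | 0)\{a}) has moves =a=> n2
  n2 = 0 + (0 | 0)\{a} has moves ·
Partition-refinement fixed point:
  B0 = {m0, n0}
  B1 = {m1, n1}
  B2 = {m2, n2}
m0 ∈ B0, n0 ∈ B0 → same block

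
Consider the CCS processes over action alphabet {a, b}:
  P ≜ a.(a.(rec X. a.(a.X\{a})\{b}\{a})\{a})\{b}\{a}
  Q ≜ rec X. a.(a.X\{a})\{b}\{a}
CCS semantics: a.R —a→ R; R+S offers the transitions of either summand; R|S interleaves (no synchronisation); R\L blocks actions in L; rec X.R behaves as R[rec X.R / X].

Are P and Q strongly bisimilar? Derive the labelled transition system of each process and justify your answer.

Reachable graph of P (2 states):
  s0 = a.(a.(rec X. a.(a.X\{a})\{b}\{a})\{a})\{b}\{a} ⊢ --a--▸ s1
  s1 = (a.(rec X. a.(a.X\{a})\{b}\{a})\{a})\{b}\{a} ⊢ (no moves)
Reachable graph of Q (2 states):
  t0 = rec X. a.(a.X\{a})\{b}\{a} ⊢ --a--▸ t1
  t1 = (a.(rec X. a.(a.X\{a})\{b}\{a})\{a})\{b}\{a} ⊢ (no moves)
Coarsest stable partition (strong bisimilarity classes):
  B0 = {s0, t0}
  B1 = {s1, t1}
s0 ∈ B0, t0 ∈ B0 → same block

bisimilar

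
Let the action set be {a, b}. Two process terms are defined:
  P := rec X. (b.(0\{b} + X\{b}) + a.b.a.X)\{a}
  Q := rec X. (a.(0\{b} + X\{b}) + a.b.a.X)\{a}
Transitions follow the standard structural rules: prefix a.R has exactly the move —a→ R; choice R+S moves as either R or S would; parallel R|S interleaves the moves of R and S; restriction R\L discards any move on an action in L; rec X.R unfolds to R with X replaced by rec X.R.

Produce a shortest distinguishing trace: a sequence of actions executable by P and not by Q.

LTS(P): 2 reachable states
  s0 = rec X. (b.(0\{b} + X\{b}) + a.b.a.X)\{a} | —b→ s1
  s1 = (0\{b} + (rec X. (b.(0\{b} + X\{b}) + a.b.a.X)\{a})\{b})\{a} | (no moves)
LTS(Q): 1 reachable states
  t0 = rec X. (a.(0\{b} + X\{b}) + a.b.a.X)\{a} | (no moves)
Executing b from P (initial set {s0}):
  after b @ step 1: {s1}
  P completes σ.
Executing b from Q (initial set {t0}):
  after b @ step 1: no successor for Q

b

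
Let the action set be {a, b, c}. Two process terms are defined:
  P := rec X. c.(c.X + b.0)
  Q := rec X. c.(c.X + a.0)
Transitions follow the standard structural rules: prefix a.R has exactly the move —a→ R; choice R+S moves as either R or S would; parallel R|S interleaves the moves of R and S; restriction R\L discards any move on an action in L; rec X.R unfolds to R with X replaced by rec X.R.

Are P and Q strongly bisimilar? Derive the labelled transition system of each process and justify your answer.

NO

LTS(P): 3 reachable states
  u0 = rec X. c.(c.X + b.0) ⊢ -c-> u1
  u1 = c.(rec X. c.(c.X + b.0)) + b.0 ⊢ -b-> u2, -c-> u0
  u2 = 0 ⊢ ·
LTS(Q): 3 reachable states
  v0 = rec X. c.(c.X + a.0) ⊢ -c-> v1
  v1 = c.(rec X. c.(c.X + a.0)) + a.0 ⊢ -a-> v2, -c-> v0
  v2 = 0 ⊢ ·
Coarsest stable partition (strong bisimilarity classes):
  B0 = {u0}
  B1 = {u1}
  B2 = {u2, v2}
  B3 = {v0}
  B4 = {v1}
u0 ∈ B0, v0 ∈ B3 → different blocks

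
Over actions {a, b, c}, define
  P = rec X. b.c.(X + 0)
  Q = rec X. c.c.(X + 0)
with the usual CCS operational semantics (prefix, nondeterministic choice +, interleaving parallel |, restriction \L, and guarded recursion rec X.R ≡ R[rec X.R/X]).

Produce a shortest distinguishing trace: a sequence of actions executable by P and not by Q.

b

Reachable graph of P (3 states):
  u0 = rec X. b.c.(X + 0) has moves ··b··> u1
  u1 = c.((rec X. b.c.(X + 0)) + 0) has moves ··c··> u2
  u2 = (rec X. b.c.(X + 0)) + 0 has moves ··b··> u1
Reachable graph of Q (3 states):
  v0 = rec X. c.c.(X + 0) has moves ··c··> v1
  v1 = c.((rec X. c.c.(X + 0)) + 0) has moves ··c··> v2
  v2 = (rec X. c.c.(X + 0)) + 0 has moves ··c··> v1
Run σ = ⟨b⟩ on P: start {u0}
  after b @ step 1: {u1}
  — P admits the full trace.
Run σ = ⟨b⟩ on Q: start {v0}
  after b @ step 1: ∅ (Q stuck)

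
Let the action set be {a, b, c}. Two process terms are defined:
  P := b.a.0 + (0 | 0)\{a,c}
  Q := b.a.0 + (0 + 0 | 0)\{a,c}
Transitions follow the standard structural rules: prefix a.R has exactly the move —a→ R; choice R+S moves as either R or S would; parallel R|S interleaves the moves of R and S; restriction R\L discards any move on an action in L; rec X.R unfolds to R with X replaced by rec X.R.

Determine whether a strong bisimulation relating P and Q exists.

Reachable graph of P (3 states):
  s0 = b.a.0 + (0 | 0)\{a,c} | =b=> s1
  s1 = a.0 | =a=> s2
  s2 = 0 | stopped
Reachable graph of Q (3 states):
  t0 = b.a.0 + (0 + 0 | 0)\{a,c} | =b=> t1
  t1 = a.0 | =a=> t2
  t2 = 0 | stopped
Bisimilarity quotient blocks:
  B0 = {s0, t0}
  B1 = {s1, t1}
  B2 = {s2, t2}
s0 ∈ B0, t0 ∈ B0 → same block

P ~ Q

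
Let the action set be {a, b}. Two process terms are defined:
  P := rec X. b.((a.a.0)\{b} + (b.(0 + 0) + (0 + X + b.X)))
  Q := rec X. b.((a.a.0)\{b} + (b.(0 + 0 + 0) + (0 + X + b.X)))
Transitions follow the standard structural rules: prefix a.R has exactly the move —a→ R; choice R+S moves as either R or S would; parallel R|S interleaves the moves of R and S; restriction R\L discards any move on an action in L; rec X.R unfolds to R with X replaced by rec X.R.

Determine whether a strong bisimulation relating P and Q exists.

P ~ Q

P's transition system — 5 states:
  u0 = rec X. b.((a.a.0)\{b} + (b.(0 + 0) + (0 + X + b.X))) | =b=> u1
  u1 = (a.a.0)\{b} + (b.(0 + 0) + (0 + (rec X. b.((a.a.0)\{b} + (b.(0 + 0) + (0 + X + b.X)))) + b.(rec X. b.((a.a.0)\{b} + (b.(0 + 0) + (0 + X + b.X)))))) | =a=> u2, =b=> u0, =b=> u1, =b=> u3
  u2 = (a.0)\{b} | =a=> u4
  u3 = 0 + 0 | deadlocked
  u4 = 0\{b} | deadlocked
Q's transition system — 5 states:
  v0 = rec X. b.((a.a.0)\{b} + (b.(0 + 0 + 0) + (0 + X + b.X))) | =b=> v1
  v1 = (a.a.0)\{b} + (b.(0 + 0 + 0) + (0 + (rec X. b.((a.a.0)\{b} + (b.(0 + 0 + 0) + (0 + X + b.X)))) + b.(rec X. b.((a.a.0)\{b} + (b.(0 + 0 + 0) + (0 + X + b.X)))))) | =a=> v2, =b=> v0, =b=> v1, =b=> v3
  v2 = (a.0)\{b} | =a=> v4
  v3 = 0 + 0 + 0 | deadlocked
  v4 = 0\{b} | deadlocked
Partition-refinement fixed point:
  B0 = {u0, v0}
  B1 = {u1, v1}
  B2 = {u2, v2}
  B3 = {u3, u4, v3, v4}
u0 ∈ B0, v0 ∈ B0 → same block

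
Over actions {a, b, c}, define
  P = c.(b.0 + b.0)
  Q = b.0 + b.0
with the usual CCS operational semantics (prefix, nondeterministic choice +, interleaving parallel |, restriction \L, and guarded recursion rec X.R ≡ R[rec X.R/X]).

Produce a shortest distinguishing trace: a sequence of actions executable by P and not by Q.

c

LTS(P): 3 reachable states
  p0 = c.(b.0 + b.0) | -c-> p1
  p1 = b.0 + b.0 | -b-> p2
  p2 = 0 | ∅
LTS(Q): 2 reachable states
  q0 = b.0 + b.0 | -b-> q1
  q1 = 0 | ∅
Trace ⟨c⟩ through P, begin at {p0}:
  step 1 (c): {p1}
  ✓ P
Trace ⟨c⟩ through Q, begin at {q0}:
  step 1 (c): no successor for Q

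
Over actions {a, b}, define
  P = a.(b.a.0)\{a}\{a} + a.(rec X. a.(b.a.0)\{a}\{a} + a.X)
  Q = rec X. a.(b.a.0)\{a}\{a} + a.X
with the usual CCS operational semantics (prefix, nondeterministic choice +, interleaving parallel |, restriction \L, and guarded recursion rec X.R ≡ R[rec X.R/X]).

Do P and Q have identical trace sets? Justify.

traces(P) = traces(Q)

LTS(P): 4 reachable states
  m0 = a.(b.a.0)\{a}\{a} + a.(rec X. a.(b.a.0)\{a}\{a} + a.X) → ··a··> m1, ··a··> m2
  m1 = (b.a.0)\{a}\{a} → ··b··> m3
  m2 = rec X. a.(b.a.0)\{a}\{a} + a.X → ··a··> m1, ··a··> m2
  m3 = (a.0)\{a}\{a} → (no moves)
LTS(Q): 3 reachable states
  n0 = rec X. a.(b.a.0)\{a}\{a} + a.X → ··a··> n0, ··a··> n1
  n1 = (b.a.0)\{a}\{a} → ··b··> n2
  n2 = (a.0)\{a}\{a} → (no moves)
Bisimilarity quotient blocks:
  B0 = {m0, m2, n0}
  B1 = {m1, n1}
  B2 = {m3, n2}
m0 ∈ B0, n0 ∈ B0 → same block
Bisimilar ⇒ trace-equivalent.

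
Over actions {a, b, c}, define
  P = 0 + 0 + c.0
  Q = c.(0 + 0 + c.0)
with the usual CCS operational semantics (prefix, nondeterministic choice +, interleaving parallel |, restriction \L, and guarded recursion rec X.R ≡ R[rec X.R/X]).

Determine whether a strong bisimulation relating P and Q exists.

P's transition system — 2 states:
  m0 = 0 + 0 + c.0 | -c-> m1
  m1 = 0 | stopped
Q's transition system — 3 states:
  n0 = c.(0 + 0 + c.0) | -c-> n1
  n1 = 0 + 0 + c.0 | -c-> n2
  n2 = 0 | stopped
Partition-refinement fixed point:
  B0 = {m0, n1}
  B1 = {m1, n2}
  B2 = {n0}
m0 ∈ B0, n0 ∈ B2 → different blocks

not bisimilar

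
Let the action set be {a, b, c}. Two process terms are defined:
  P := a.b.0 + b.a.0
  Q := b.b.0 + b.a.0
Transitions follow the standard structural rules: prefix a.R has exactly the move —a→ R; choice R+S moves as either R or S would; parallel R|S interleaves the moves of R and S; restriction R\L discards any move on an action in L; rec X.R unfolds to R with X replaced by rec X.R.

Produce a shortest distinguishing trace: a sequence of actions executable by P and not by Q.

a

P's transition system — 4 states:
  s0 = a.b.0 + b.a.0 has moves =a=> s1, =b=> s2
  s1 = b.0 has moves =b=> s3
  s2 = a.0 has moves =a=> s3
  s3 = 0 has moves ·
Q's transition system — 4 states:
  t0 = b.b.0 + b.a.0 has moves =b=> t1, =b=> t2
  t1 = a.0 has moves =a=> t3
  t2 = b.0 has moves =b=> t3
  t3 = 0 has moves ·
Run σ = ⟨a⟩ on P: start {s0}
  [1] a ⇒ {s1}
  P completes σ.
Run σ = ⟨a⟩ on Q: start {t0}
  [1] a ⇒ ∅  — Q cannot continue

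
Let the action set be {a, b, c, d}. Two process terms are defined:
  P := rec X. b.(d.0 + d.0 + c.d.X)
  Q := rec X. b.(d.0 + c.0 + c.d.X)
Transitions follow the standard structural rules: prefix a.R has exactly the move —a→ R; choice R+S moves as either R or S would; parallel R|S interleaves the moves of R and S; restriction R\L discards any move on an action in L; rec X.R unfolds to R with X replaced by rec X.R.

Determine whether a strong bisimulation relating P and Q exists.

NO

P's transition system — 4 states:
  s0 = rec X. b.(d.0 + d.0 + c.d.X) ⊢ =b=> s1
  s1 = d.0 + d.0 + c.d.(rec X. b.(d.0 + d.0 + c.d.X)) ⊢ =c=> s2, =d=> s3
  s2 = d.(rec X. b.(d.0 + d.0 + c.d.X)) ⊢ =d=> s0
  s3 = 0 ⊢ deadlocked
Q's transition system — 4 states:
  t0 = rec X. b.(d.0 + c.0 + c.d.X) ⊢ =b=> t1
  t1 = d.0 + c.0 + c.d.(rec X. b.(d.0 + c.0 + c.d.X)) ⊢ =c=> t2, =c=> t3, =d=> t2
  t2 = 0 ⊢ deadlocked
  t3 = d.(rec X. b.(d.0 + c.0 + c.d.X)) ⊢ =d=> t0
Partition-refinement fixed point:
  B0 = {s0}
  B1 = {s1}
  B2 = {s3, t2}
  B3 = {s2}
  B4 = {t0}
  B5 = {t1}
  B6 = {t3}
s0 ∈ B0, t0 ∈ B4 → different blocks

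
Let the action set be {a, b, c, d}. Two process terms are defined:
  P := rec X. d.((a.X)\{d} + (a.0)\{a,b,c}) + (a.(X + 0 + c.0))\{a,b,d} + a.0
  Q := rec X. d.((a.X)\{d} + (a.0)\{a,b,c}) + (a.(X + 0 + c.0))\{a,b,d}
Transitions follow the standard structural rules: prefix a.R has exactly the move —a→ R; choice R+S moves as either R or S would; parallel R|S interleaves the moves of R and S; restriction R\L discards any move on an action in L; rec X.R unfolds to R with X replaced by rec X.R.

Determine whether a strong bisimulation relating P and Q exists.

P's transition system — 5 states:
  p0 = rec X. d.((a.X)\{d} + (a.0)\{a,b,c}) + (a.(X + 0 + c.0))\{a,b,d} + a.0 has moves —a→ p1, —d→ p2
  p1 = 0 has moves stopped
  p2 = (a.(rec X. d.((a.X)\{d} + (a.0)\{a,b,c}) + (a.(X + 0 + c.0))\{a,b,d} + a.0))\{d} + (a.0)\{a,b,c} has moves —a→ p3
  p3 = (rec X. d.((a.X)\{d} + (a.0)\{a,b,c}) + (a.(X + 0 + c.0))\{a,b,d} + a.0)\{d} has moves —a→ p4
  p4 = 0\{d} has moves stopped
Q's transition system — 3 states:
  q0 = rec X. d.((a.X)\{d} + (a.0)\{a,b,c}) + (a.(X + 0 + c.0))\{a,b,d} has moves —d→ q1
  q1 = (a.(rec X. d.((a.X)\{d} + (a.0)\{a,b,c}) + (a.(X + 0 + c.0))\{a,b,d}))\{d} + (a.0)\{a,b,c} has moves —a→ q2
  q2 = (rec X. d.((a.X)\{d} + (a.0)\{a,b,c}) + (a.(X + 0 + c.0))\{a,b,d})\{d} has moves stopped
Partition-refinement fixed point:
  B0 = {p0}
  B1 = {p2}
  B2 = {p3, q1}
  B3 = {p1, p4, q2}
  B4 = {q0}
p0 ∈ B0, q0 ∈ B4 → different blocks

not bisimilar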